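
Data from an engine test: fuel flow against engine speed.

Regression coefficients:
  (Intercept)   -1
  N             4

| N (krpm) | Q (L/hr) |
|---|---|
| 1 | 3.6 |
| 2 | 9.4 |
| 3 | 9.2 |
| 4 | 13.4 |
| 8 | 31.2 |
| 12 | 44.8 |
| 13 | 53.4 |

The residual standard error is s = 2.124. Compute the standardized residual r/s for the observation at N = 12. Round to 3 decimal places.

-1.036

ŷ = -1 + 4·12 = 47
r = 44.8 − 47 = -2.2
r/s = -2.2 / 2.124 = -1.036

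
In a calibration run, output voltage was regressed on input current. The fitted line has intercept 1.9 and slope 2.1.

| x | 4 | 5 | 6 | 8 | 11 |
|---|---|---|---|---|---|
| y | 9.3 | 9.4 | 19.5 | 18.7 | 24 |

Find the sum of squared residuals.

x=4: ŷ = 1.9 + 2.1·4 = 10.3; e = 9.3 − 10.3 = -1
x=5: ŷ = 1.9 + 2.1·5 = 12.4; e = 9.4 − 12.4 = -3
x=6: ŷ = 1.9 + 2.1·6 = 14.5; e = 19.5 − 14.5 = 5
x=8: ŷ = 1.9 + 2.1·8 = 18.7; e = 18.7 − 18.7 = 0
x=11: ŷ = 1.9 + 2.1·11 = 25; e = 24 − 25 = -1
SSE = 1 + 9 + 25 + 0 + 1 = 36

SSE = 36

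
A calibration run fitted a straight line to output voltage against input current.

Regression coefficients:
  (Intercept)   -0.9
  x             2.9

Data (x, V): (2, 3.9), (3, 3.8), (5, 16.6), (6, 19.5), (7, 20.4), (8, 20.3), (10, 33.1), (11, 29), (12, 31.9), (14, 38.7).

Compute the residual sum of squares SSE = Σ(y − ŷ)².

SSE = 74

x=2: V̂ = -0.9 + 2.9·2 = 4.9; r = 3.9 − 4.9 = -1
x=3: V̂ = -0.9 + 2.9·3 = 7.8; r = 3.8 − 7.8 = -4
x=5: V̂ = -0.9 + 2.9·5 = 13.6; r = 16.6 − 13.6 = 3
x=6: V̂ = -0.9 + 2.9·6 = 16.5; r = 19.5 − 16.5 = 3
x=7: V̂ = -0.9 + 2.9·7 = 19.4; r = 20.4 − 19.4 = 1
x=8: V̂ = -0.9 + 2.9·8 = 22.3; r = 20.3 − 22.3 = -2
x=10: V̂ = -0.9 + 2.9·10 = 28.1; r = 33.1 − 28.1 = 5
x=11: V̂ = -0.9 + 2.9·11 = 31; r = 29 − 31 = -2
x=12: V̂ = -0.9 + 2.9·12 = 33.9; r = 31.9 − 33.9 = -2
x=14: V̂ = -0.9 + 2.9·14 = 39.7; r = 38.7 − 39.7 = -1
SSE = 1 + 16 + 9 + 9 + 1 + 4 + 25 + 4 + 4 + 1 = 74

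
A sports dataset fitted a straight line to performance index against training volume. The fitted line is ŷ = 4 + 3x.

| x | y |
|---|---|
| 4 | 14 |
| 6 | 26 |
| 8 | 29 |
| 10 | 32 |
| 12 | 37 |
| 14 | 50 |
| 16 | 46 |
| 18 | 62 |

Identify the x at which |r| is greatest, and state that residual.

x=4: ŷ = 4 + 3·4 = 16; r = 14 − 16 = -2
x=6: ŷ = 4 + 3·6 = 22; r = 26 − 22 = 4
x=8: ŷ = 4 + 3·8 = 28; r = 29 − 28 = 1
x=10: ŷ = 4 + 3·10 = 34; r = 32 − 34 = -2
x=12: ŷ = 4 + 3·12 = 40; r = 37 − 40 = -3
x=14: ŷ = 4 + 3·14 = 46; r = 50 − 46 = 4
x=16: ŷ = 4 + 3·16 = 52; r = 46 − 52 = -6
x=18: ŷ = 4 + 3·18 = 58; r = 62 − 58 = 4
Largest |r| is 6 at x = 16, residual -6.

x = 16, r = -6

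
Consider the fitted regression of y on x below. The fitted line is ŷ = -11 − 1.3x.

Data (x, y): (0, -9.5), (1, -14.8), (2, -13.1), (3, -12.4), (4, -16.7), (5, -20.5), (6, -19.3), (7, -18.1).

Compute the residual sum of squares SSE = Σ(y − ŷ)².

x=0: ŷ = -11 − 1.3·0 = -11; e = -9.5 − (-11) = 1.5
x=1: ŷ = -11 − 1.3·1 = -12.3; e = -14.8 − (-12.3) = -2.5
x=2: ŷ = -11 − 1.3·2 = -13.6; e = -13.1 − (-13.6) = 0.5
x=3: ŷ = -11 − 1.3·3 = -14.9; e = -12.4 − (-14.9) = 2.5
x=4: ŷ = -11 − 1.3·4 = -16.2; e = -16.7 − (-16.2) = -0.5
x=5: ŷ = -11 − 1.3·5 = -17.5; e = -20.5 − (-17.5) = -3
x=6: ŷ = -11 − 1.3·6 = -18.8; e = -19.3 − (-18.8) = -0.5
x=7: ŷ = -11 − 1.3·7 = -20.1; e = -18.1 − (-20.1) = 2
SSE = 2.25 + 6.25 + 0.25 + 6.25 + 0.25 + 9 + 0.25 + 4 = 28.5

SSE = 28.5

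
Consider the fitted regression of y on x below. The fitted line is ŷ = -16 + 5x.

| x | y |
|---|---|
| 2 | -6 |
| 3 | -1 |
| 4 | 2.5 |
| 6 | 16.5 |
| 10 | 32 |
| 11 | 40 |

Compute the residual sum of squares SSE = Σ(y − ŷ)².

x=2: ŷ = -16 + 5·2 = -6; r = -6 − (-6) = 0
x=3: ŷ = -16 + 5·3 = -1; r = -1 − (-1) = 0
x=4: ŷ = -16 + 5·4 = 4; r = 2.5 − 4 = -1.5
x=6: ŷ = -16 + 5·6 = 14; r = 16.5 − 14 = 2.5
x=10: ŷ = -16 + 5·10 = 34; r = 32 − 34 = -2
x=11: ŷ = -16 + 5·11 = 39; r = 40 − 39 = 1
SSE = 0 + 0 + 2.25 + 6.25 + 4 + 1 = 13.5

SSE = 13.5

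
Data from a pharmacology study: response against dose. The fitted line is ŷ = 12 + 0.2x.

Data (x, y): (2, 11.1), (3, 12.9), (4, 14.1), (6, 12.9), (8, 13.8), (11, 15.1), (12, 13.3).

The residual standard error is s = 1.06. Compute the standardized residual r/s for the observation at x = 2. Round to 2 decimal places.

ŷ = 12 + 0.2·2 = 12.4
r = 11.1 − 12.4 = -1.3
r/s = -1.3 / 1.06 = -1.23

-1.23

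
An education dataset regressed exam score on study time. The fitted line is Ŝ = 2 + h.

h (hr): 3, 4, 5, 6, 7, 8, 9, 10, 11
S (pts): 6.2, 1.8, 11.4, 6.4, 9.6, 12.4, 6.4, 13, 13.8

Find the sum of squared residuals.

SSE = 69.92

h=3: Ŝ = 2 + 3 = 5; e = 6.2 − 5 = 1.2
h=4: Ŝ = 2 + 4 = 6; e = 1.8 − 6 = -4.2
h=5: Ŝ = 2 + 5 = 7; e = 11.4 − 7 = 4.4
h=6: Ŝ = 2 + 6 = 8; e = 6.4 − 8 = -1.6
h=7: Ŝ = 2 + 7 = 9; e = 9.6 − 9 = 0.6
h=8: Ŝ = 2 + 8 = 10; e = 12.4 − 10 = 2.4
h=9: Ŝ = 2 + 9 = 11; e = 6.4 − 11 = -4.6
h=10: Ŝ = 2 + 10 = 12; e = 13 − 12 = 1
h=11: Ŝ = 2 + 11 = 13; e = 13.8 − 13 = 0.8
SSE = 1.44 + 17.64 + 19.36 + 2.56 + 0.36 + 5.76 + 21.16 + 1 + 0.64 = 69.92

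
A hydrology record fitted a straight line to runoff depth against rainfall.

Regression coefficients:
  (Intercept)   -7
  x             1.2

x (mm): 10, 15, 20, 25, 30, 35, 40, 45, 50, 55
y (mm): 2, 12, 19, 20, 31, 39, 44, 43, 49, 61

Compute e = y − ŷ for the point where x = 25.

ŷ = -7 + 1.2·25 = 23
e = 20 − 23 = -3

e = -3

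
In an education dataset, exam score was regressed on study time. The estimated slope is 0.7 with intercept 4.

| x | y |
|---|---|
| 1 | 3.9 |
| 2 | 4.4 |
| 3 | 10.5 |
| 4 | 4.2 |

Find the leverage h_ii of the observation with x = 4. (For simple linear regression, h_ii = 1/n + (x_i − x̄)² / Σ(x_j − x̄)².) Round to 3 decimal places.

h = 0.700

x̄ = (1 + 2 + 3 + 4)/4 = 2.5
Σ(x − x̄)² = 2.25 + 0.25 + 0.25 + 2.25 = 5
h = 1/4 + (1.5)²/5 = 0.25 + 0.45 = 0.700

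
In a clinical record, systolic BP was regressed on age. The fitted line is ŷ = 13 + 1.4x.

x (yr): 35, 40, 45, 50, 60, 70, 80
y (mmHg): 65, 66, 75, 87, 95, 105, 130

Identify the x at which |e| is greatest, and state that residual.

x = 70, e = -6

x=35: ŷ = 13 + 1.4·35 = 62; e = 65 − 62 = 3
x=40: ŷ = 13 + 1.4·40 = 69; e = 66 − 69 = -3
x=45: ŷ = 13 + 1.4·45 = 76; e = 75 − 76 = -1
x=50: ŷ = 13 + 1.4·50 = 83; e = 87 − 83 = 4
x=60: ŷ = 13 + 1.4·60 = 97; e = 95 − 97 = -2
x=70: ŷ = 13 + 1.4·70 = 111; e = 105 − 111 = -6
x=80: ŷ = 13 + 1.4·80 = 125; e = 130 − 125 = 5
Largest |e| is 6 at x = 70, residual -6.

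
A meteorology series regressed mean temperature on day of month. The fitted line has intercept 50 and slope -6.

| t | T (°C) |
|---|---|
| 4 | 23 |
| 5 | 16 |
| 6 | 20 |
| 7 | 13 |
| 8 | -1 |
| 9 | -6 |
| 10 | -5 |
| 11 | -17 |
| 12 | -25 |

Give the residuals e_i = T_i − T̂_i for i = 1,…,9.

-3, -4, 6, 5, -3, -2, 5, -1, -3

t=4: T̂ = 50 − 6·4 = 26; e = 23 − 26 = -3
t=5: T̂ = 50 − 6·5 = 20; e = 16 − 20 = -4
t=6: T̂ = 50 − 6·6 = 14; e = 20 − 14 = 6
t=7: T̂ = 50 − 6·7 = 8; e = 13 − 8 = 5
t=8: T̂ = 50 − 6·8 = 2; e = -1 − 2 = -3
t=9: T̂ = 50 − 6·9 = -4; e = -6 − (-4) = -2
t=10: T̂ = 50 − 6·10 = -10; e = -5 − (-10) = 5
t=11: T̂ = 50 − 6·11 = -16; e = -17 − (-16) = -1
t=12: T̂ = 50 − 6·12 = -22; e = -25 − (-22) = -3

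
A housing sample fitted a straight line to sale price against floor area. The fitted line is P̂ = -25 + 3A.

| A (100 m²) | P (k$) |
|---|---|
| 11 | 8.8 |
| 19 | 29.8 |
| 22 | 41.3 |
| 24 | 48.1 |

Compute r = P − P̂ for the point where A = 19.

r = -2.2

P̂ = -25 + 3·19 = 32
r = 29.8 − 32 = -2.2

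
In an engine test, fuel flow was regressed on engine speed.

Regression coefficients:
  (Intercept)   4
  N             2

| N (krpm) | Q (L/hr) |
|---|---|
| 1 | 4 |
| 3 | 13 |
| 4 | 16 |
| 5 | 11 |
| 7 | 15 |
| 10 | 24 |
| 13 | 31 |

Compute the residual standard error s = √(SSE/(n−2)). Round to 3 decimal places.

N=1: ŷ = 4 + 2·1 = 6; r = 4 − 6 = -2
N=3: ŷ = 4 + 2·3 = 10; r = 13 − 10 = 3
N=4: ŷ = 4 + 2·4 = 12; r = 16 − 12 = 4
N=5: ŷ = 4 + 2·5 = 14; r = 11 − 14 = -3
N=7: ŷ = 4 + 2·7 = 18; r = 15 − 18 = -3
N=10: ŷ = 4 + 2·10 = 24; r = 24 − 24 = 0
N=13: ŷ = 4 + 2·13 = 30; r = 31 − 30 = 1
SSE = 4 + 9 + 16 + 9 + 9 + 0 + 1 = 48
s = √(48/5) = √9.6 ≈ 3.098

s = 3.098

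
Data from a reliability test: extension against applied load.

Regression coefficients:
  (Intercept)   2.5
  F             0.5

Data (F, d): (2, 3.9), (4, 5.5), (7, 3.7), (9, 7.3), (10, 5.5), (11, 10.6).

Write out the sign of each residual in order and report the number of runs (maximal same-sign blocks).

F=2: ŷ = 2.5 + 0.5·2 = 3.5; e = 3.9 − 3.5 = 0.4
F=4: ŷ = 2.5 + 0.5·4 = 4.5; e = 5.5 − 4.5 = 1
F=7: ŷ = 2.5 + 0.5·7 = 6; e = 3.7 − 6 = -2.3
F=9: ŷ = 2.5 + 0.5·9 = 7; e = 7.3 − 7 = 0.3
F=10: ŷ = 2.5 + 0.5·10 = 7.5; e = 5.5 − 7.5 = -2
F=11: ŷ = 2.5 + 0.5·11 = 8; e = 10.6 − 8 = 2.6
Signs: + + − + − +
Runs: +×2, −×1, +×1, −×1, +×1 → 5

5 runs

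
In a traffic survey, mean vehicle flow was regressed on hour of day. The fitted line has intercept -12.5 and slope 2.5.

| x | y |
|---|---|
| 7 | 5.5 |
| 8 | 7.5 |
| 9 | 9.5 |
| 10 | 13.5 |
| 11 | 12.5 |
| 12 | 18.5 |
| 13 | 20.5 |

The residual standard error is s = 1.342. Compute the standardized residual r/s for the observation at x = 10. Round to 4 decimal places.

0.7452

ŷ = -12.5 + 2.5·10 = 12.5
r = 13.5 − 12.5 = 1
r/s = 1 / 1.342 = 0.7452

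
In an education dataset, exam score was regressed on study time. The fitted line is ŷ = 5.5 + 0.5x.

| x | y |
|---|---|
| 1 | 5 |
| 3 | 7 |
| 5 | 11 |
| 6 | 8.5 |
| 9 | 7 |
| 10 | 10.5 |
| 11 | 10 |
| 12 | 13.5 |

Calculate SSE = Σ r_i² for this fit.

SSE = 24

x=1: ŷ = 5.5 + 0.5·1 = 6; r = 5 − 6 = -1
x=3: ŷ = 5.5 + 0.5·3 = 7; r = 7 − 7 = 0
x=5: ŷ = 5.5 + 0.5·5 = 8; r = 11 − 8 = 3
x=6: ŷ = 5.5 + 0.5·6 = 8.5; r = 8.5 − 8.5 = 0
x=9: ŷ = 5.5 + 0.5·9 = 10; r = 7 − 10 = -3
x=10: ŷ = 5.5 + 0.5·10 = 10.5; r = 10.5 − 10.5 = 0
x=11: ŷ = 5.5 + 0.5·11 = 11; r = 10 − 11 = -1
x=12: ŷ = 5.5 + 0.5·12 = 11.5; r = 13.5 − 11.5 = 2
SSE = 1 + 0 + 9 + 0 + 9 + 0 + 1 + 4 = 24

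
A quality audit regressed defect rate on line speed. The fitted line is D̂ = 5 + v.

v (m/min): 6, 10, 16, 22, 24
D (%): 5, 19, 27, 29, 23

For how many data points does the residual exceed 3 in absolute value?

v=6: D̂ = 5 + 6 = 11; e = 5 − 11 = -6
v=10: D̂ = 5 + 10 = 15; e = 19 − 15 = 4
v=16: D̂ = 5 + 16 = 21; e = 27 − 21 = 6
v=22: D̂ = 5 + 22 = 27; e = 29 − 27 = 2
v=24: D̂ = 5 + 24 = 29; e = 23 − 29 = -6
|e| > 3: v=6 (|e|=6), v=10 (|e|=4), v=16 (|e|=6), v=24 (|e|=6) → 4

4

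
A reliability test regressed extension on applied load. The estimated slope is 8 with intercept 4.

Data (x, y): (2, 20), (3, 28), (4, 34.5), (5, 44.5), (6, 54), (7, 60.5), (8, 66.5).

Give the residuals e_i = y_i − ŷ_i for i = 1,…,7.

0, 0, -1.5, 0.5, 2, 0.5, -1.5

x=2: ŷ = 4 + 8·2 = 20; e = 20 − 20 = 0
x=3: ŷ = 4 + 8·3 = 28; e = 28 − 28 = 0
x=4: ŷ = 4 + 8·4 = 36; e = 34.5 − 36 = -1.5
x=5: ŷ = 4 + 8·5 = 44; e = 44.5 − 44 = 0.5
x=6: ŷ = 4 + 8·6 = 52; e = 54 − 52 = 2
x=7: ŷ = 4 + 8·7 = 60; e = 60.5 − 60 = 0.5
x=8: ŷ = 4 + 8·8 = 68; e = 66.5 − 68 = -1.5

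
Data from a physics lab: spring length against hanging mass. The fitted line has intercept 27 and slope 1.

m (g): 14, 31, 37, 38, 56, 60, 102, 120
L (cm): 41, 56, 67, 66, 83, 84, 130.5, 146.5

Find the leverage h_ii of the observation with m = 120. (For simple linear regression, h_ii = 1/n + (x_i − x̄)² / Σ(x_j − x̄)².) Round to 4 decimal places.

m̄ = (14 + 31 + 37 + 38 + 56 + 60 + 102 + 120)/8 = 57.25
Σ(m − m̄)² = 1870.56 + 689.062 + 410.062 + 370.562 + 1.5625 + 7.5625 + 2002.56 + 3937.56 = 9289.5
h = 1/8 + (62.75)²/9289.5 = 0.125 + 0.423872 = 0.5489

h = 0.5489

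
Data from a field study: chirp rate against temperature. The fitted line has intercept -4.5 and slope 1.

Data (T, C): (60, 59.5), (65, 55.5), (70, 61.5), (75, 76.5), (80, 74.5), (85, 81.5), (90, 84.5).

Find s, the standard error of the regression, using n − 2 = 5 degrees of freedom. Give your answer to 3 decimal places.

s = 4.382

T=60: Ĉ = -4.5 + 60 = 55.5; e = 59.5 − 55.5 = 4
T=65: Ĉ = -4.5 + 65 = 60.5; e = 55.5 − 60.5 = -5
T=70: Ĉ = -4.5 + 70 = 65.5; e = 61.5 − 65.5 = -4
T=75: Ĉ = -4.5 + 75 = 70.5; e = 76.5 − 70.5 = 6
T=80: Ĉ = -4.5 + 80 = 75.5; e = 74.5 − 75.5 = -1
T=85: Ĉ = -4.5 + 85 = 80.5; e = 81.5 − 80.5 = 1
T=90: Ĉ = -4.5 + 90 = 85.5; e = 84.5 − 85.5 = -1
SSE = 16 + 25 + 16 + 36 + 1 + 1 + 1 = 96
s = √(96/5) = √19.2 ≈ 4.382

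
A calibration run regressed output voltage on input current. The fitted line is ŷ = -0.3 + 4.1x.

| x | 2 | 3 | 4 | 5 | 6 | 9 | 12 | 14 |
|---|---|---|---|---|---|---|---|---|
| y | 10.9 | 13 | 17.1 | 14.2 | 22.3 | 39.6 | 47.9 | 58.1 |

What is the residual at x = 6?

ŷ = -0.3 + 4.1·6 = 24.3
e = 22.3 − 24.3 = -2

e = -2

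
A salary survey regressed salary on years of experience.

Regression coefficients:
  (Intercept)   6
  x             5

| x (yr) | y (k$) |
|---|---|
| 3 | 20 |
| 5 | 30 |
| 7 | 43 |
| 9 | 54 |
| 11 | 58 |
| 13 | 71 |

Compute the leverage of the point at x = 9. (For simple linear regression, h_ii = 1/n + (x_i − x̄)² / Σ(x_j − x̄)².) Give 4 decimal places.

h = 0.1810

x̄ = (3 + 5 + 7 + 9 + 11 + 13)/6 = 8
Σ(x − x̄)² = 25 + 9 + 1 + 1 + 9 + 25 = 70
h = 1/6 + (1)²/70 = 0.166667 + 0.0142857 = 0.1810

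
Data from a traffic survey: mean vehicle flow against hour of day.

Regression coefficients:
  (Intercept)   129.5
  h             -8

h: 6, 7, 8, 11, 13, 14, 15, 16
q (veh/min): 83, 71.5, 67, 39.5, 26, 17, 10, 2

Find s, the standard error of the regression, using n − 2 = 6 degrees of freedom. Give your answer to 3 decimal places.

h=6: q̂ = 129.5 − 8·6 = 81.5; r = 83 − 81.5 = 1.5
h=7: q̂ = 129.5 − 8·7 = 73.5; r = 71.5 − 73.5 = -2
h=8: q̂ = 129.5 − 8·8 = 65.5; r = 67 − 65.5 = 1.5
h=11: q̂ = 129.5 − 8·11 = 41.5; r = 39.5 − 41.5 = -2
h=13: q̂ = 129.5 − 8·13 = 25.5; r = 26 − 25.5 = 0.5
h=14: q̂ = 129.5 − 8·14 = 17.5; r = 17 − 17.5 = -0.5
h=15: q̂ = 129.5 − 8·15 = 9.5; r = 10 − 9.5 = 0.5
h=16: q̂ = 129.5 − 8·16 = 1.5; r = 2 − 1.5 = 0.5
SSE = 2.25 + 4 + 2.25 + 4 + 0.25 + 0.25 + 0.25 + 0.25 = 13.5
s = √(13.5/6) = √2.25 ≈ 1.500

s = 1.500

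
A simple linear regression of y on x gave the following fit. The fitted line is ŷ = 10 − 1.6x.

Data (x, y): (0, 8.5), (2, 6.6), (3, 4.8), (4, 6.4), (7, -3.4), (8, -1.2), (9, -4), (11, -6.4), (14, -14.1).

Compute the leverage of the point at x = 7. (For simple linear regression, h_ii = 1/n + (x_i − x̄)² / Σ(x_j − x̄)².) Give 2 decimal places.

x̄ = (0 + 2 + 3 + 4 + 7 + 8 + 9 + 11 + 14)/9 = 6.44444
Σ(x − x̄)² = 41.5309 + 19.7531 + 11.8642 + 5.97531 + 0.308642 + 2.41975 + 6.53086 + 20.7531 + 57.0864 = 166.222
h = 1/9 + (0.555556)²/166.222 = 0.111111 + 0.0018568 = 0.11

h = 0.11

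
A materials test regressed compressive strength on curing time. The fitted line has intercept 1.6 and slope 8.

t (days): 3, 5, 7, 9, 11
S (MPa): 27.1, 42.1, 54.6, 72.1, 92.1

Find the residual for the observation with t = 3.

r = 1.5

Ŝ = 1.6 + 8·3 = 25.6
r = 27.1 − 25.6 = 1.5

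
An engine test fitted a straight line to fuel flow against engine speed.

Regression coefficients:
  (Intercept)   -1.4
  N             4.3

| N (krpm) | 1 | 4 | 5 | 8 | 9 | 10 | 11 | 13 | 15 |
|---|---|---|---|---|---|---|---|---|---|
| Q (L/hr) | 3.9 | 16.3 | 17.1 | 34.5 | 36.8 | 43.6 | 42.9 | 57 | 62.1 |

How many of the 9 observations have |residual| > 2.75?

N=1: Q̂ = -1.4 + 4.3·1 = 2.9; r = 3.9 − 2.9 = 1
N=4: Q̂ = -1.4 + 4.3·4 = 15.8; r = 16.3 − 15.8 = 0.5
N=5: Q̂ = -1.4 + 4.3·5 = 20.1; r = 17.1 − 20.1 = -3
N=8: Q̂ = -1.4 + 4.3·8 = 33; r = 34.5 − 33 = 1.5
N=9: Q̂ = -1.4 + 4.3·9 = 37.3; r = 36.8 − 37.3 = -0.5
N=10: Q̂ = -1.4 + 4.3·10 = 41.6; r = 43.6 − 41.6 = 2
N=11: Q̂ = -1.4 + 4.3·11 = 45.9; r = 42.9 − 45.9 = -3
N=13: Q̂ = -1.4 + 4.3·13 = 54.5; r = 57 − 54.5 = 2.5
N=15: Q̂ = -1.4 + 4.3·15 = 63.1; r = 62.1 − 63.1 = -1
|r| > 2.75: N=5 (|r|=3), N=11 (|r|=3) → 2

2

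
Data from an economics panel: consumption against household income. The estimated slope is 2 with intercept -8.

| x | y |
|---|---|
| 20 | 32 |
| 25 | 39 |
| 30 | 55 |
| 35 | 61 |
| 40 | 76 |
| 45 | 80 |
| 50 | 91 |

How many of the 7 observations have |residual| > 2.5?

3

x=20: ŷ = -8 + 2·20 = 32; e = 32 − 32 = 0
x=25: ŷ = -8 + 2·25 = 42; e = 39 − 42 = -3
x=30: ŷ = -8 + 2·30 = 52; e = 55 − 52 = 3
x=35: ŷ = -8 + 2·35 = 62; e = 61 − 62 = -1
x=40: ŷ = -8 + 2·40 = 72; e = 76 − 72 = 4
x=45: ŷ = -8 + 2·45 = 82; e = 80 − 82 = -2
x=50: ŷ = -8 + 2·50 = 92; e = 91 − 92 = -1
|e| > 2.5: x=25 (|e|=3), x=30 (|e|=3), x=40 (|e|=4) → 3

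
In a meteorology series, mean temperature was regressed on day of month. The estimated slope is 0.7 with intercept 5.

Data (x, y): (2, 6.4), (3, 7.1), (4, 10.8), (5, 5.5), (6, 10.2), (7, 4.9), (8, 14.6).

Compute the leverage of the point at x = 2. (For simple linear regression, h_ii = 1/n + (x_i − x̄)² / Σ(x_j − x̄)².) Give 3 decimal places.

h = 0.464

x̄ = (2 + 3 + 4 + 5 + 6 + 7 + 8)/7 = 5
Σ(x − x̄)² = 9 + 4 + 1 + 0 + 1 + 4 + 9 = 28
h = 1/7 + (-3)²/28 = 0.142857 + 0.321429 = 0.464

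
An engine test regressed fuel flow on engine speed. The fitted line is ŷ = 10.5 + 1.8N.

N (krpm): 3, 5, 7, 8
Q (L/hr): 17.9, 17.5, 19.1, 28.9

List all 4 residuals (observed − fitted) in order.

N=3: ŷ = 10.5 + 1.8·3 = 15.9; r = 17.9 − 15.9 = 2
N=5: ŷ = 10.5 + 1.8·5 = 19.5; r = 17.5 − 19.5 = -2
N=7: ŷ = 10.5 + 1.8·7 = 23.1; r = 19.1 − 23.1 = -4
N=8: ŷ = 10.5 + 1.8·8 = 24.9; r = 28.9 − 24.9 = 4

2, -2, -4, 4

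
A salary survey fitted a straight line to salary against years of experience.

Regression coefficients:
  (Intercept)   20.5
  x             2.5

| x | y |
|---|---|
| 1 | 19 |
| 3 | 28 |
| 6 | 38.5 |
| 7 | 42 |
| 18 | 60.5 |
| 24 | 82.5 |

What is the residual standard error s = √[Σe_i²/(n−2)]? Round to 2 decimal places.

s = 4.18

x=1: ŷ = 20.5 + 2.5·1 = 23; e = 19 − 23 = -4
x=3: ŷ = 20.5 + 2.5·3 = 28; e = 28 − 28 = 0
x=6: ŷ = 20.5 + 2.5·6 = 35.5; e = 38.5 − 35.5 = 3
x=7: ŷ = 20.5 + 2.5·7 = 38; e = 42 − 38 = 4
x=18: ŷ = 20.5 + 2.5·18 = 65.5; e = 60.5 − 65.5 = -5
x=24: ŷ = 20.5 + 2.5·24 = 80.5; e = 82.5 − 80.5 = 2
SSE = 16 + 0 + 9 + 16 + 25 + 4 = 70
s = √(70/4) = √17.5 ≈ 4.18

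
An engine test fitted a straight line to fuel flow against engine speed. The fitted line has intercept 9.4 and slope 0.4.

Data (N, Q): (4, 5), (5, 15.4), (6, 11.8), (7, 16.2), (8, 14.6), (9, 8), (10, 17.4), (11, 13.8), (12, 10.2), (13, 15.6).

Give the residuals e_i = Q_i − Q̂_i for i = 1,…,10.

-6, 4, 0, 4, 2, -5, 4, 0, -4, 1

N=4: Q̂ = 9.4 + 0.4·4 = 11; e = 5 − 11 = -6
N=5: Q̂ = 9.4 + 0.4·5 = 11.4; e = 15.4 − 11.4 = 4
N=6: Q̂ = 9.4 + 0.4·6 = 11.8; e = 11.8 − 11.8 = 0
N=7: Q̂ = 9.4 + 0.4·7 = 12.2; e = 16.2 − 12.2 = 4
N=8: Q̂ = 9.4 + 0.4·8 = 12.6; e = 14.6 − 12.6 = 2
N=9: Q̂ = 9.4 + 0.4·9 = 13; e = 8 − 13 = -5
N=10: Q̂ = 9.4 + 0.4·10 = 13.4; e = 17.4 − 13.4 = 4
N=11: Q̂ = 9.4 + 0.4·11 = 13.8; e = 13.8 − 13.8 = 0
N=12: Q̂ = 9.4 + 0.4·12 = 14.2; e = 10.2 − 14.2 = -4
N=13: Q̂ = 9.4 + 0.4·13 = 14.6; e = 15.6 − 14.6 = 1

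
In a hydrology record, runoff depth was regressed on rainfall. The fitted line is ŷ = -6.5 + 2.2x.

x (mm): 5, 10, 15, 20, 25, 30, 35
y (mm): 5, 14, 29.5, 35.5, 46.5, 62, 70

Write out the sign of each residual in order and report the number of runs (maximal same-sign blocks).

6 runs

x=5: ŷ = -6.5 + 2.2·5 = 4.5; r = 5 − 4.5 = 0.5
x=10: ŷ = -6.5 + 2.2·10 = 15.5; r = 14 − 15.5 = -1.5
x=15: ŷ = -6.5 + 2.2·15 = 26.5; r = 29.5 − 26.5 = 3
x=20: ŷ = -6.5 + 2.2·20 = 37.5; r = 35.5 − 37.5 = -2
x=25: ŷ = -6.5 + 2.2·25 = 48.5; r = 46.5 − 48.5 = -2
x=30: ŷ = -6.5 + 2.2·30 = 59.5; r = 62 − 59.5 = 2.5
x=35: ŷ = -6.5 + 2.2·35 = 70.5; r = 70 − 70.5 = -0.5
Signs: + − + − − + −
Runs: +×1, −×1, +×1, −×2, +×1, −×1 → 6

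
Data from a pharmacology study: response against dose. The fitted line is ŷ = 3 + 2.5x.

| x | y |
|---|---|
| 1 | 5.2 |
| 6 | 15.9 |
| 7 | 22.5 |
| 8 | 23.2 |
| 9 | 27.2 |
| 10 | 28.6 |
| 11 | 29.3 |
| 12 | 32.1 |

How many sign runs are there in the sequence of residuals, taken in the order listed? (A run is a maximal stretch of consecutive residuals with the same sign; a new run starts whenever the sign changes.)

3 runs

x=1: ŷ = 3 + 2.5·1 = 5.5; r = 5.2 − 5.5 = -0.3
x=6: ŷ = 3 + 2.5·6 = 18; r = 15.9 − 18 = -2.1
x=7: ŷ = 3 + 2.5·7 = 20.5; r = 22.5 − 20.5 = 2
x=8: ŷ = 3 + 2.5·8 = 23; r = 23.2 − 23 = 0.2
x=9: ŷ = 3 + 2.5·9 = 25.5; r = 27.2 − 25.5 = 1.7
x=10: ŷ = 3 + 2.5·10 = 28; r = 28.6 − 28 = 0.6
x=11: ŷ = 3 + 2.5·11 = 30.5; r = 29.3 − 30.5 = -1.2
x=12: ŷ = 3 + 2.5·12 = 33; r = 32.1 − 33 = -0.9
Signs: − − + + + + − −
Runs: −×2, +×4, −×2 → 3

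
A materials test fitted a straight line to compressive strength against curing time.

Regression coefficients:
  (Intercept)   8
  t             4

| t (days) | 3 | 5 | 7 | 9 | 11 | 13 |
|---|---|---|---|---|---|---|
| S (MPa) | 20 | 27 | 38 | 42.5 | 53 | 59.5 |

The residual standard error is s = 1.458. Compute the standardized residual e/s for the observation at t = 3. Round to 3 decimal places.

Ŝ = 8 + 4·3 = 20
e = 20 − 20 = 0
e/s = 0 / 1.458 = 0.000

0.000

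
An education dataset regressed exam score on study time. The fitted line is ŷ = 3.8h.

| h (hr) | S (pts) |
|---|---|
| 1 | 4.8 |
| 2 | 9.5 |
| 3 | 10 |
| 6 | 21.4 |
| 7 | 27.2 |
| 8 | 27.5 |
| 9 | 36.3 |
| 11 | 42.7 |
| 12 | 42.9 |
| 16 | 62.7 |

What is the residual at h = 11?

r = 0.9

ŷ = 3.8·11 = 41.8
r = 42.7 − 41.8 = 0.9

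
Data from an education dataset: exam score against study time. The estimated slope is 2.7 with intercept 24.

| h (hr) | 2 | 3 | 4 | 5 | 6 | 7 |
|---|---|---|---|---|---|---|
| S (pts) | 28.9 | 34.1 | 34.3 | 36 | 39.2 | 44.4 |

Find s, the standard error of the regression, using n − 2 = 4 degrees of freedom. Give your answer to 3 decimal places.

h=2: ŷ = 24 + 2.7·2 = 29.4; e = 28.9 − 29.4 = -0.5
h=3: ŷ = 24 + 2.7·3 = 32.1; e = 34.1 − 32.1 = 2
h=4: ŷ = 24 + 2.7·4 = 34.8; e = 34.3 − 34.8 = -0.5
h=5: ŷ = 24 + 2.7·5 = 37.5; e = 36 − 37.5 = -1.5
h=6: ŷ = 24 + 2.7·6 = 40.2; e = 39.2 − 40.2 = -1
h=7: ŷ = 24 + 2.7·7 = 42.9; e = 44.4 − 42.9 = 1.5
SSE = 0.25 + 4 + 0.25 + 2.25 + 1 + 2.25 = 10
s = √(10/4) = √2.5 ≈ 1.581

s = 1.581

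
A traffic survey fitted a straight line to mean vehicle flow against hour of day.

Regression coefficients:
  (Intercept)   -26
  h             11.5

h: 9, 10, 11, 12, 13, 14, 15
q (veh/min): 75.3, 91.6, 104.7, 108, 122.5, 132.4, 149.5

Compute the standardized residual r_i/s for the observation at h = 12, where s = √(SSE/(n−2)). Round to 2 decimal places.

-1.14

h=9: q̂ = -26 + 11.5·9 = 77.5; r = 75.3 − 77.5 = -2.2
h=10: q̂ = -26 + 11.5·10 = 89; r = 91.6 − 89 = 2.6
h=11: q̂ = -26 + 11.5·11 = 100.5; r = 104.7 − 100.5 = 4.2
h=12: q̂ = -26 + 11.5·12 = 112; r = 108 − 112 = -4
h=13: q̂ = -26 + 11.5·13 = 123.5; r = 122.5 − 123.5 = -1
h=14: q̂ = -26 + 11.5·14 = 135; r = 132.4 − 135 = -2.6
h=15: q̂ = -26 + 11.5·15 = 146.5; r = 149.5 − 146.5 = 3
SSE = 4.84 + 6.76 + 17.64 + 16 + 1 + 6.76 + 9 = 62
s = √(62/5) = 3.52136
r/s = -4 / 3.52136 = -1.14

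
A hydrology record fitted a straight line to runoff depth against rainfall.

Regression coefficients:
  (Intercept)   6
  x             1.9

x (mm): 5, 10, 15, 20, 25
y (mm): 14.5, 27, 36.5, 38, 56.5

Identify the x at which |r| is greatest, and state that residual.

x = 20, r = -6

x=5: ŷ = 6 + 1.9·5 = 15.5; r = 14.5 − 15.5 = -1
x=10: ŷ = 6 + 1.9·10 = 25; r = 27 − 25 = 2
x=15: ŷ = 6 + 1.9·15 = 34.5; r = 36.5 − 34.5 = 2
x=20: ŷ = 6 + 1.9·20 = 44; r = 38 − 44 = -6
x=25: ŷ = 6 + 1.9·25 = 53.5; r = 56.5 − 53.5 = 3
Largest |r| is 6 at x = 20, residual -6.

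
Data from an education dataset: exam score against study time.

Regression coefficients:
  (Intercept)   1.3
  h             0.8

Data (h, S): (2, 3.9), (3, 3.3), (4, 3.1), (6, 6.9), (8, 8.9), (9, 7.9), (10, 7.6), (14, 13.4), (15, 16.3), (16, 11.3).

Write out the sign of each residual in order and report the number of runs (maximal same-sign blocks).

6 runs

h=2: Ŝ = 1.3 + 0.8·2 = 2.9; e = 3.9 − 2.9 = 1
h=3: Ŝ = 1.3 + 0.8·3 = 3.7; e = 3.3 − 3.7 = -0.4
h=4: Ŝ = 1.3 + 0.8·4 = 4.5; e = 3.1 − 4.5 = -1.4
h=6: Ŝ = 1.3 + 0.8·6 = 6.1; e = 6.9 − 6.1 = 0.8
h=8: Ŝ = 1.3 + 0.8·8 = 7.7; e = 8.9 − 7.7 = 1.2
h=9: Ŝ = 1.3 + 0.8·9 = 8.5; e = 7.9 − 8.5 = -0.6
h=10: Ŝ = 1.3 + 0.8·10 = 9.3; e = 7.6 − 9.3 = -1.7
h=14: Ŝ = 1.3 + 0.8·14 = 12.5; e = 13.4 − 12.5 = 0.9
h=15: Ŝ = 1.3 + 0.8·15 = 13.3; e = 16.3 − 13.3 = 3
h=16: Ŝ = 1.3 + 0.8·16 = 14.1; e = 11.3 − 14.1 = -2.8
Signs: + − − + + − − + + −
Runs: +×1, −×2, +×2, −×2, +×2, −×1 → 6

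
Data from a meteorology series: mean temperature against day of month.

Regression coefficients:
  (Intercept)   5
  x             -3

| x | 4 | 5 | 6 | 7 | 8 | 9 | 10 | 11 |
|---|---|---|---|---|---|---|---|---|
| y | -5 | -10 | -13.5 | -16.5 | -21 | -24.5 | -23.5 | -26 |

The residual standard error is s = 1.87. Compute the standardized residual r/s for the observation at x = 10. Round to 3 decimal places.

0.802

ŷ = 5 − 3·10 = -25
r = -23.5 − (-25) = 1.5
r/s = 1.5 / 1.87 = 0.802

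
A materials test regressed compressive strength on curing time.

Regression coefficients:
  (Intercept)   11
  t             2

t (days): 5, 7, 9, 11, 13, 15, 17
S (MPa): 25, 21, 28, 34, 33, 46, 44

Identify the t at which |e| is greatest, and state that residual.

t = 15, e = 5

t=5: ŷ = 11 + 2·5 = 21; e = 25 − 21 = 4
t=7: ŷ = 11 + 2·7 = 25; e = 21 − 25 = -4
t=9: ŷ = 11 + 2·9 = 29; e = 28 − 29 = -1
t=11: ŷ = 11 + 2·11 = 33; e = 34 − 33 = 1
t=13: ŷ = 11 + 2·13 = 37; e = 33 − 37 = -4
t=15: ŷ = 11 + 2·15 = 41; e = 46 − 41 = 5
t=17: ŷ = 11 + 2·17 = 45; e = 44 − 45 = -1
Largest |e| is 5 at t = 15, residual 5.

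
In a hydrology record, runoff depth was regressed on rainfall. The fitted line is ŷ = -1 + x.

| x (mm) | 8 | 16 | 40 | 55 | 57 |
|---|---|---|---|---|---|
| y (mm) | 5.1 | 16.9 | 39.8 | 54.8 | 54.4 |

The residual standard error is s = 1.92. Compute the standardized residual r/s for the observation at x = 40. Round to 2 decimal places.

0.42

ŷ = -1 + 40 = 39
r = 39.8 − 39 = 0.8
r/s = 0.8 / 1.92 = 0.42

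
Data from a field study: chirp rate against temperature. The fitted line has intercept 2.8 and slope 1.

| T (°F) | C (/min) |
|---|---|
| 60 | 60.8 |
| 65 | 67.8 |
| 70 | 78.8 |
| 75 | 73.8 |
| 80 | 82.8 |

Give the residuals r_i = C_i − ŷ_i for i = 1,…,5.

-2, 0, 6, -4, 0

T=60: ŷ = 2.8 + 60 = 62.8; r = 60.8 − 62.8 = -2
T=65: ŷ = 2.8 + 65 = 67.8; r = 67.8 − 67.8 = 0
T=70: ŷ = 2.8 + 70 = 72.8; r = 78.8 − 72.8 = 6
T=75: ŷ = 2.8 + 75 = 77.8; r = 73.8 − 77.8 = -4
T=80: ŷ = 2.8 + 80 = 82.8; r = 82.8 − 82.8 = 0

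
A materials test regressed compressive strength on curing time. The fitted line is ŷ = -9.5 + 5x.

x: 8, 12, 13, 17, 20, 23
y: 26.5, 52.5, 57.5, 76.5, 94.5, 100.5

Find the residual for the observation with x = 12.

r = 2

ŷ = -9.5 + 5·12 = 50.5
r = 52.5 − 50.5 = 2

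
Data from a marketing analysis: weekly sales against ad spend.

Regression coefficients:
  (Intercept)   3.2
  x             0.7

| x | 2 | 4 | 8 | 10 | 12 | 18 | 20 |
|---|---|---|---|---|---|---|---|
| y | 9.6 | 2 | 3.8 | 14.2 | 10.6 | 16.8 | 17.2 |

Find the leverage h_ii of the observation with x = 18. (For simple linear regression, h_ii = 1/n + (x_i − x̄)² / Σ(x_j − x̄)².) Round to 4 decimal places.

h = 0.3475

x̄ = (2 + 4 + 8 + 10 + 12 + 18 + 20)/7 = 10.5714
Σ(x − x̄)² = 73.4694 + 43.1837 + 6.61224 + 0.326531 + 2.04082 + 55.1837 + 88.898 = 269.714
h = 1/7 + (7.42857)²/269.714 = 0.142857 + 0.2046 = 0.3475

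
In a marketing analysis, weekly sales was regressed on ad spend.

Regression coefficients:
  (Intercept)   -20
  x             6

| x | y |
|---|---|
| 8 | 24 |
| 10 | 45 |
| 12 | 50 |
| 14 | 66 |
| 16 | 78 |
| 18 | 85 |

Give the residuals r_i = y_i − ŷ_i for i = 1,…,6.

-4, 5, -2, 2, 2, -3

x=8: ŷ = -20 + 6·8 = 28; r = 24 − 28 = -4
x=10: ŷ = -20 + 6·10 = 40; r = 45 − 40 = 5
x=12: ŷ = -20 + 6·12 = 52; r = 50 − 52 = -2
x=14: ŷ = -20 + 6·14 = 64; r = 66 − 64 = 2
x=16: ŷ = -20 + 6·16 = 76; r = 78 − 76 = 2
x=18: ŷ = -20 + 6·18 = 88; r = 85 − 88 = -3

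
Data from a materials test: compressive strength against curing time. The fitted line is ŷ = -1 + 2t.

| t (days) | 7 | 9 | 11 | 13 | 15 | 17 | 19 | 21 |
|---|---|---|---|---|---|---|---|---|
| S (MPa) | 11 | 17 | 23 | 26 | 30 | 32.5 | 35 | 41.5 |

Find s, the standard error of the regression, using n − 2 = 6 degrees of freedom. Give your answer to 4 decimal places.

s = 1.5546

t=7: ŷ = -1 + 2·7 = 13; r = 11 − 13 = -2
t=9: ŷ = -1 + 2·9 = 17; r = 17 − 17 = 0
t=11: ŷ = -1 + 2·11 = 21; r = 23 − 21 = 2
t=13: ŷ = -1 + 2·13 = 25; r = 26 − 25 = 1
t=15: ŷ = -1 + 2·15 = 29; r = 30 − 29 = 1
t=17: ŷ = -1 + 2·17 = 33; r = 32.5 − 33 = -0.5
t=19: ŷ = -1 + 2·19 = 37; r = 35 − 37 = -2
t=21: ŷ = -1 + 2·21 = 41; r = 41.5 − 41 = 0.5
SSE = 4 + 0 + 4 + 1 + 1 + 0.25 + 4 + 0.25 = 14.5
s = √(14.5/6) = √2.41667 ≈ 1.5546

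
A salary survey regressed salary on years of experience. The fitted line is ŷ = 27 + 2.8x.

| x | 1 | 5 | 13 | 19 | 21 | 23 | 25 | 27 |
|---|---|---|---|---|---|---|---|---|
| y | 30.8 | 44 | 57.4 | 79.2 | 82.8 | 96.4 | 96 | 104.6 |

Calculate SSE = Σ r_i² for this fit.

x=1: ŷ = 27 + 2.8·1 = 29.8; r = 30.8 − 29.8 = 1
x=5: ŷ = 27 + 2.8·5 = 41; r = 44 − 41 = 3
x=13: ŷ = 27 + 2.8·13 = 63.4; r = 57.4 − 63.4 = -6
x=19: ŷ = 27 + 2.8·19 = 80.2; r = 79.2 − 80.2 = -1
x=21: ŷ = 27 + 2.8·21 = 85.8; r = 82.8 − 85.8 = -3
x=23: ŷ = 27 + 2.8·23 = 91.4; r = 96.4 − 91.4 = 5
x=25: ŷ = 27 + 2.8·25 = 97; r = 96 − 97 = -1
x=27: ŷ = 27 + 2.8·27 = 102.6; r = 104.6 − 102.6 = 2
SSE = 1 + 9 + 36 + 1 + 9 + 25 + 1 + 4 = 86

SSE = 86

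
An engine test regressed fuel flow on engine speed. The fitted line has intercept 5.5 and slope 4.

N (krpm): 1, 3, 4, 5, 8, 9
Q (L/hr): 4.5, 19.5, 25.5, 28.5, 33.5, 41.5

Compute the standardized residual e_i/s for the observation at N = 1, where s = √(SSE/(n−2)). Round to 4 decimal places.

N=1: ŷ = 5.5 + 4·1 = 9.5; e = 4.5 − 9.5 = -5
N=3: ŷ = 5.5 + 4·3 = 17.5; e = 19.5 − 17.5 = 2
N=4: ŷ = 5.5 + 4·4 = 21.5; e = 25.5 − 21.5 = 4
N=5: ŷ = 5.5 + 4·5 = 25.5; e = 28.5 − 25.5 = 3
N=8: ŷ = 5.5 + 4·8 = 37.5; e = 33.5 − 37.5 = -4
N=9: ŷ = 5.5 + 4·9 = 41.5; e = 41.5 − 41.5 = 0
SSE = 25 + 4 + 16 + 9 + 16 + 0 = 70
s = √(70/4) = 4.1833
e/s = -5 / 4.1833 = -1.1952

-1.1952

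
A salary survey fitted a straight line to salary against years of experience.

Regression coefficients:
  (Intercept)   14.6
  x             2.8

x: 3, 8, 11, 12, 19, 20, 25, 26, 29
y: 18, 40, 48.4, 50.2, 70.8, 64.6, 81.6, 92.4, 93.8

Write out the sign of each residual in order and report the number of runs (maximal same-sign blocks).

x=3: ŷ = 14.6 + 2.8·3 = 23; r = 18 − 23 = -5
x=8: ŷ = 14.6 + 2.8·8 = 37; r = 40 − 37 = 3
x=11: ŷ = 14.6 + 2.8·11 = 45.4; r = 48.4 − 45.4 = 3
x=12: ŷ = 14.6 + 2.8·12 = 48.2; r = 50.2 − 48.2 = 2
x=19: ŷ = 14.6 + 2.8·19 = 67.8; r = 70.8 − 67.8 = 3
x=20: ŷ = 14.6 + 2.8·20 = 70.6; r = 64.6 − 70.6 = -6
x=25: ŷ = 14.6 + 2.8·25 = 84.6; r = 81.6 − 84.6 = -3
x=26: ŷ = 14.6 + 2.8·26 = 87.4; r = 92.4 − 87.4 = 5
x=29: ŷ = 14.6 + 2.8·29 = 95.8; r = 93.8 − 95.8 = -2
Signs: − + + + + − − + −
Runs: −×1, +×4, −×2, +×1, −×1 → 5

5 runs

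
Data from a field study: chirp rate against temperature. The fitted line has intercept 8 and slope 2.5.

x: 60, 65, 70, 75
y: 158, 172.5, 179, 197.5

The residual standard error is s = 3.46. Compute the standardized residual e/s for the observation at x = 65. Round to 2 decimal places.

ŷ = 8 + 2.5·65 = 170.5
e = 172.5 − 170.5 = 2
e/s = 2 / 3.46 = 0.58

0.58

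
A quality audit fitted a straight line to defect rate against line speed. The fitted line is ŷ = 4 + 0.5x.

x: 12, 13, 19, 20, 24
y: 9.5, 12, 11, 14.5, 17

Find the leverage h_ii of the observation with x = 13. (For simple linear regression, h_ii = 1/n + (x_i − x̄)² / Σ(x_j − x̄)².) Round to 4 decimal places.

h = 0.4091

x̄ = (12 + 13 + 19 + 20 + 24)/5 = 17.6
Σ(x − x̄)² = 31.36 + 21.16 + 1.96 + 5.76 + 40.96 = 101.2
h = 1/5 + (-4.6)²/101.2 = 0.2 + 0.209091 = 0.4091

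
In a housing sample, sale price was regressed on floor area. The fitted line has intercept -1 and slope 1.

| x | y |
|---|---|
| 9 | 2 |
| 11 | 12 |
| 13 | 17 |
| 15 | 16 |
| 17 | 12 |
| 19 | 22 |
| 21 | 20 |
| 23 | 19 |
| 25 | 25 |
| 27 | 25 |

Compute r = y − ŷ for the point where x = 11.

r = 2

ŷ = -1 + 11 = 10
r = 12 − 10 = 2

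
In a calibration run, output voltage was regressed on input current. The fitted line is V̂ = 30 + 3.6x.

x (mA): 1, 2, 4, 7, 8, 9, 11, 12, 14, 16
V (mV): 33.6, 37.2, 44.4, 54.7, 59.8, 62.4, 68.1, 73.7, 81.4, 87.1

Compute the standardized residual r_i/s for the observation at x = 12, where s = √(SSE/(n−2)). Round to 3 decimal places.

0.632

x=1: V̂ = 30 + 3.6·1 = 33.6; r = 33.6 − 33.6 = 0
x=2: V̂ = 30 + 3.6·2 = 37.2; r = 37.2 − 37.2 = 0
x=4: V̂ = 30 + 3.6·4 = 44.4; r = 44.4 − 44.4 = 0
x=7: V̂ = 30 + 3.6·7 = 55.2; r = 54.7 − 55.2 = -0.5
x=8: V̂ = 30 + 3.6·8 = 58.8; r = 59.8 − 58.8 = 1
x=9: V̂ = 30 + 3.6·9 = 62.4; r = 62.4 − 62.4 = 0
x=11: V̂ = 30 + 3.6·11 = 69.6; r = 68.1 − 69.6 = -1.5
x=12: V̂ = 30 + 3.6·12 = 73.2; r = 73.7 − 73.2 = 0.5
x=14: V̂ = 30 + 3.6·14 = 80.4; r = 81.4 − 80.4 = 1
x=16: V̂ = 30 + 3.6·16 = 87.6; r = 87.1 − 87.6 = -0.5
SSE = 0 + 0 + 0 + 0.25 + 1 + 0 + 2.25 + 0.25 + 1 + 0.25 = 5
s = √(5/8) = 0.790569
r/s = 0.5 / 0.790569 = 0.632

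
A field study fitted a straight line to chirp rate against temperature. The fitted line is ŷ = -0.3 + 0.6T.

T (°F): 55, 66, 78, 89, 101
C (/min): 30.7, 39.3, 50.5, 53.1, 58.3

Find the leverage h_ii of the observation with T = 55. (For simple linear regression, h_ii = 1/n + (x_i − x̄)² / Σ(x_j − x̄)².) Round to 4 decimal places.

h = 0.5930

T̄ = (55 + 66 + 78 + 89 + 101)/5 = 77.8
Σ(T − T̄)² = 519.84 + 139.24 + 0.04 + 125.44 + 538.24 = 1322.8
h = 1/5 + (-22.8)²/1322.8 = 0.2 + 0.392985 = 0.5930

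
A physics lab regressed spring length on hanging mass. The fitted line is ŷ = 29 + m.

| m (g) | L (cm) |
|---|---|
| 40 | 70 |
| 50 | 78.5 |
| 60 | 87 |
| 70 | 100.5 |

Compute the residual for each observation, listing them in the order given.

m=40: ŷ = 29 + 40 = 69; r = 70 − 69 = 1
m=50: ŷ = 29 + 50 = 79; r = 78.5 − 79 = -0.5
m=60: ŷ = 29 + 60 = 89; r = 87 − 89 = -2
m=70: ŷ = 29 + 70 = 99; r = 100.5 − 99 = 1.5

1, -0.5, -2, 1.5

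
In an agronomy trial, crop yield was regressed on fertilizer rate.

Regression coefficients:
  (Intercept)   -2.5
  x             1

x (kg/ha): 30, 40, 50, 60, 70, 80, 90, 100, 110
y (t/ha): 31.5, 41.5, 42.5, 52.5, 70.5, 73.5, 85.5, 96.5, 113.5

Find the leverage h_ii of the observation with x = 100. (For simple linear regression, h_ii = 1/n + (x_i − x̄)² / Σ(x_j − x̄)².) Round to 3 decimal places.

h = 0.261

x̄ = (30 + 40 + 50 + 60 + 70 + 80 + 90 + 100 + 110)/9 = 70
Σ(x − x̄)² = 1600 + 900 + 400 + 100 + 0 + 100 + 400 + 900 + 1600 = 6000
h = 1/9 + (30)²/6000 = 0.111111 + 0.15 = 0.261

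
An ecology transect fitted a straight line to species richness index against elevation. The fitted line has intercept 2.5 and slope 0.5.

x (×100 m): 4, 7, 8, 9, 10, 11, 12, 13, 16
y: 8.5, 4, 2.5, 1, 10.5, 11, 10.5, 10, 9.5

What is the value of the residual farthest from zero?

r = -6

x=4: ŷ = 2.5 + 0.5·4 = 4.5; r = 8.5 − 4.5 = 4
x=7: ŷ = 2.5 + 0.5·7 = 6; r = 4 − 6 = -2
x=8: ŷ = 2.5 + 0.5·8 = 6.5; r = 2.5 − 6.5 = -4
x=9: ŷ = 2.5 + 0.5·9 = 7; r = 1 − 7 = -6
x=10: ŷ = 2.5 + 0.5·10 = 7.5; r = 10.5 − 7.5 = 3
x=11: ŷ = 2.5 + 0.5·11 = 8; r = 11 − 8 = 3
x=12: ŷ = 2.5 + 0.5·12 = 8.5; r = 10.5 − 8.5 = 2
x=13: ŷ = 2.5 + 0.5·13 = 9; r = 10 − 9 = 1
x=16: ŷ = 2.5 + 0.5·16 = 10.5; r = 9.5 − 10.5 = -1
Largest |r| is 6 at x = 9, residual -6.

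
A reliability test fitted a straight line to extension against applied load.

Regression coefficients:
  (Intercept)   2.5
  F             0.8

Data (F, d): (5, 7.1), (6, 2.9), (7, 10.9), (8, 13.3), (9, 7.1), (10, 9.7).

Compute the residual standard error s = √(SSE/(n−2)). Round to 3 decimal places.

F=5: ŷ = 2.5 + 0.8·5 = 6.5; e = 7.1 − 6.5 = 0.6
F=6: ŷ = 2.5 + 0.8·6 = 7.3; e = 2.9 − 7.3 = -4.4
F=7: ŷ = 2.5 + 0.8·7 = 8.1; e = 10.9 − 8.1 = 2.8
F=8: ŷ = 2.5 + 0.8·8 = 8.9; e = 13.3 − 8.9 = 4.4
F=9: ŷ = 2.5 + 0.8·9 = 9.7; e = 7.1 − 9.7 = -2.6
F=10: ŷ = 2.5 + 0.8·10 = 10.5; e = 9.7 − 10.5 = -0.8
SSE = 0.36 + 19.36 + 7.84 + 19.36 + 6.76 + 0.64 = 54.32
s = √(54.32/4) = √13.58 ≈ 3.685

s = 3.685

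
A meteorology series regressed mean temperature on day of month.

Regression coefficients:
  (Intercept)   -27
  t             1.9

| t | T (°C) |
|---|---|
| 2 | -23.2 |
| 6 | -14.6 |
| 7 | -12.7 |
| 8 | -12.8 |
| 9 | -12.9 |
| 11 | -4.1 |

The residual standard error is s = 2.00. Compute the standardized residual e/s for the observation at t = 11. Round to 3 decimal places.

1.000

ŷ = -27 + 1.9·11 = -6.1
e = -4.1 − (-6.1) = 2
e/s = 2 / 2.00 = 1.000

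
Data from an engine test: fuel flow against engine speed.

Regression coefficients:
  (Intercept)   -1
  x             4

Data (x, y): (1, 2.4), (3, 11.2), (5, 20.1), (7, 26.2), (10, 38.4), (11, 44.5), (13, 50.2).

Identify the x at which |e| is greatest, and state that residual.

x=1: ŷ = -1 + 4·1 = 3; e = 2.4 − 3 = -0.6
x=3: ŷ = -1 + 4·3 = 11; e = 11.2 − 11 = 0.2
x=5: ŷ = -1 + 4·5 = 19; e = 20.1 − 19 = 1.1
x=7: ŷ = -1 + 4·7 = 27; e = 26.2 − 27 = -0.8
x=10: ŷ = -1 + 4·10 = 39; e = 38.4 − 39 = -0.6
x=11: ŷ = -1 + 4·11 = 43; e = 44.5 − 43 = 1.5
x=13: ŷ = -1 + 4·13 = 51; e = 50.2 − 51 = -0.8
Largest |e| is 1.5 at x = 11, residual 1.5.

x = 11, e = 1.5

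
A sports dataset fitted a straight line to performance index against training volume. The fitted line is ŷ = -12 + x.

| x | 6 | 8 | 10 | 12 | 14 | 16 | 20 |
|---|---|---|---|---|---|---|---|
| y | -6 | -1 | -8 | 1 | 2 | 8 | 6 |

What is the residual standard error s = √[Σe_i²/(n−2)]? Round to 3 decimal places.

s = 3.633

x=6: ŷ = -12 + 6 = -6; e = -6 − (-6) = 0
x=8: ŷ = -12 + 8 = -4; e = -1 − (-4) = 3
x=10: ŷ = -12 + 10 = -2; e = -8 − (-2) = -6
x=12: ŷ = -12 + 12 = 0; e = 1 − 0 = 1
x=14: ŷ = -12 + 14 = 2; e = 2 − 2 = 0
x=16: ŷ = -12 + 16 = 4; e = 8 − 4 = 4
x=20: ŷ = -12 + 20 = 8; e = 6 − 8 = -2
SSE = 0 + 9 + 36 + 1 + 0 + 16 + 4 = 66
s = √(66/5) = √13.2 ≈ 3.633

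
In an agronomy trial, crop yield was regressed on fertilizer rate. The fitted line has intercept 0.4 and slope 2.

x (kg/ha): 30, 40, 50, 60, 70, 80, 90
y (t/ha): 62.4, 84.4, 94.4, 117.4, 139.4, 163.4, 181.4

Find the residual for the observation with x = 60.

ŷ = 0.4 + 2·60 = 120.4
r = 117.4 − 120.4 = -3

r = -3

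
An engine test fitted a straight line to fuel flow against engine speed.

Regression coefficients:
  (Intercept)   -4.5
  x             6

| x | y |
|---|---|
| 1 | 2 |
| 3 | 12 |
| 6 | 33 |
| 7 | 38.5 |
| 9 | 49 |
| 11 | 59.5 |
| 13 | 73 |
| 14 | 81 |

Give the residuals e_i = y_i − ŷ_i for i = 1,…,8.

x=1: ŷ = -4.5 + 6·1 = 1.5; e = 2 − 1.5 = 0.5
x=3: ŷ = -4.5 + 6·3 = 13.5; e = 12 − 13.5 = -1.5
x=6: ŷ = -4.5 + 6·6 = 31.5; e = 33 − 31.5 = 1.5
x=7: ŷ = -4.5 + 6·7 = 37.5; e = 38.5 − 37.5 = 1
x=9: ŷ = -4.5 + 6·9 = 49.5; e = 49 − 49.5 = -0.5
x=11: ŷ = -4.5 + 6·11 = 61.5; e = 59.5 − 61.5 = -2
x=13: ŷ = -4.5 + 6·13 = 73.5; e = 73 − 73.5 = -0.5
x=14: ŷ = -4.5 + 6·14 = 79.5; e = 81 − 79.5 = 1.5

0.5, -1.5, 1.5, 1, -0.5, -2, -0.5, 1.5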